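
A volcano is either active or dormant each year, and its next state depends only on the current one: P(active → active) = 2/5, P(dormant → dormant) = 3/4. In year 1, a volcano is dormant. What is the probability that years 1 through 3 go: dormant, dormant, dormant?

Year 1 is given. For each transition, use the conditional probability from the current state:
P(dormant | dormant) = 3/4; P(dormant | dormant) = 3/4.
P = 3/4 × 3/4 = 9/16.

9/16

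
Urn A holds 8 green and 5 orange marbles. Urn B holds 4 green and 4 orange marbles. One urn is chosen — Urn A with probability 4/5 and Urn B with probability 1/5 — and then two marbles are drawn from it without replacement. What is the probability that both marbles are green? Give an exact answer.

From Urn A: P(both green) = (8/13)(7/12) = 14/39.
From Urn B: P(both green) = (4/8)(3/7) = 3/14.
Total probability = (4/5)(14/39) + (1/5)(3/14) = 901/2730.

901/2730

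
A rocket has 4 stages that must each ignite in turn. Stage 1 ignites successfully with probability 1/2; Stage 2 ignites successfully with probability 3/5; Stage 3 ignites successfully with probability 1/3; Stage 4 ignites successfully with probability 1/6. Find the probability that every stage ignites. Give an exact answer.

1/60

The events are sequential, so multiply the conditional probabilities:
P = 1/2 × 3/5 × 1/3 × 1/6 = 3/180 = 1/60.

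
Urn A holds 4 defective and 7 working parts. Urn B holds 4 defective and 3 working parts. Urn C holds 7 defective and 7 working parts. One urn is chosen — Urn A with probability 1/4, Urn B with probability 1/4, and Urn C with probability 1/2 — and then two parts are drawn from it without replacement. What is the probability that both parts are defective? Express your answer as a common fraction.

From Urn A: P(both defective) = (4/11)(3/10) = 6/55.
From Urn B: P(both defective) = (4/7)(3/6) = 2/7.
From Urn C: P(both defective) = (7/14)(6/13) = 3/13.
Total probability = (1/4)(6/55) + (1/4)(2/7) + (1/2)(3/13) = 2143/10010.

2143/10010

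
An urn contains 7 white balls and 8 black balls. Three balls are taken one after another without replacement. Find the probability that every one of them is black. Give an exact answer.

P = 8/15 × 7/14 × 6/13 = 336/2730 = 8/65.

8/65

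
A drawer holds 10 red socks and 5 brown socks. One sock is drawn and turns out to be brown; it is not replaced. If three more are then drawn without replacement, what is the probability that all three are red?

With the first sock removed, 10 red remain out of 14.
P = 10/14 × 9/13 × 8/12 = 720/2184 = 30/91.

30/91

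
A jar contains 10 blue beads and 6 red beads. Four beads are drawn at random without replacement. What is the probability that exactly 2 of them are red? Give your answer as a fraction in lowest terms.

135/364

One ordering (red drawn first) has probability 6/16 × 5/15 × 10/14 × 9/13 = 2700/43680 = 45/728.
There are C(4,2) = 6 such orderings, each equally likely, so P = 6 × 45/728 = 135/364.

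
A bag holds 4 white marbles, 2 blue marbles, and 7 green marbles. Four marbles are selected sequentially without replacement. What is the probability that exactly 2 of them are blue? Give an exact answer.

One ordering (blue drawn first) has probability 2/13 × 1/12 × 11/11 × 10/10 = 220/17160 = 1/78.
There are C(4,2) = 6 such orderings, each equally likely, so P = 6 × 1/78 = 1/13.

1/13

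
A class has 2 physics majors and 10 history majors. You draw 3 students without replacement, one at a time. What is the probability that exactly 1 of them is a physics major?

One ordering (a physics major drawn first) has probability 2/12 × 10/11 × 9/10 = 180/1320 = 3/22.
There are C(3,1) = 3 such orderings, each equally likely, so P = 3 × 3/22 = 9/22.

9/22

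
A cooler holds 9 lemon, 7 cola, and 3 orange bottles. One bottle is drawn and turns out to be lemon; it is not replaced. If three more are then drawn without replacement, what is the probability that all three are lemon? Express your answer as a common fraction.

After the first draw, 8 of the remaining 18 bottles are lemon.
P = 8/18 × 7/17 × 6/16 = 336/4896 = 7/102.

7/102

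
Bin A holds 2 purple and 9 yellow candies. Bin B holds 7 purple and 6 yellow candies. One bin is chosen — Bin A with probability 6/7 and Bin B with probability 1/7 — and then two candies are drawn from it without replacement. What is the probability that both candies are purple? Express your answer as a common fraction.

541/10010

From Bin A: P(both purple) = (2/11)(1/10) = 1/55.
From Bin B: P(both purple) = (7/13)(6/12) = 7/26.
Total probability = (6/7)(1/55) + (1/7)(7/26) = 541/10010.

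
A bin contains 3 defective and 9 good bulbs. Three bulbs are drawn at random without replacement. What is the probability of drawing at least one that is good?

P(no good) = 3/12 × 2/11 × 1/10 = 6/1320 = 1/220.
P(at least one) = 1 − 1/220 = 219/220.

219/220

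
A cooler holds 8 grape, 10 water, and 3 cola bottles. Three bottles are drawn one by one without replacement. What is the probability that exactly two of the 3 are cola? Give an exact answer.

One ordering (cola drawn first) has probability 3/21 × 2/20 × 18/19 = 108/7980 = 9/665.
There are C(3,2) = 3 such orderings, each equally likely, so P = 3 × 9/665 = 27/665.

27/665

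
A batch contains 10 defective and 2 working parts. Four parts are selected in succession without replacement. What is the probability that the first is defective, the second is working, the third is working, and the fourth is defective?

1/66

Chain rule:
P = 10/12 × 2/11 × 1/10 × 9/9 = 180/11880 = 1/66.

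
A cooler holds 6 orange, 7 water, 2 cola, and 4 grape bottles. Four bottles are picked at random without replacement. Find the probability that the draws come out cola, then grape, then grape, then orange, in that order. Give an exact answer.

Multiply the probability of each draw given the previous ones:
P = 2/19 × 4/18 × 3/17 × 6/16 = 144/93024 = 1/646.

1/646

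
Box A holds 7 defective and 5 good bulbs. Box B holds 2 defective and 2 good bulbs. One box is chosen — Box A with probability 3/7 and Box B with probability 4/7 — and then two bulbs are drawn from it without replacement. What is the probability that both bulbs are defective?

107/462

From Box A: P(both defective) = (7/12)(6/11) = 7/22.
From Box B: P(both defective) = (2/4)(1/3) = 1/6.
Total probability = (3/7)(7/22) + (4/7)(1/6) = 107/462.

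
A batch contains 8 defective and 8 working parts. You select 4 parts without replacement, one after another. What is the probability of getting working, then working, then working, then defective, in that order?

4/65

Each draw changes the counts, so multiply the conditional probabilities along the sequence:
P = 8/16 × 7/15 × 6/14 × 8/13 = 2688/43680 = 4/65.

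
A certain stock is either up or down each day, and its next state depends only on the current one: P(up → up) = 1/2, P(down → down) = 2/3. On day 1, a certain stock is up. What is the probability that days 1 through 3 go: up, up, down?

Day 1 is given. For each transition, use the conditional probability from the current state:
P(up | up) = 1/2; P(down | up) = 1/2.
P = 1/2 × 1/2 = 1/4.

1/4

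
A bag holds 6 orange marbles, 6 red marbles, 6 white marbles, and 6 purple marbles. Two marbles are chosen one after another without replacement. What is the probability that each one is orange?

P = 6/24 × 5/23 = 30/552 = 5/92.

5/92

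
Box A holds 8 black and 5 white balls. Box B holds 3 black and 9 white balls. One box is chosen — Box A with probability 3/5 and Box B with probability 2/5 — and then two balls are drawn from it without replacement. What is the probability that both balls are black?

167/715

From Box A: P(both black) = (8/13)(7/12) = 14/39.
From Box B: P(both black) = (3/12)(2/11) = 1/22.
Total probability = (3/5)(14/39) + (2/5)(1/22) = 167/715.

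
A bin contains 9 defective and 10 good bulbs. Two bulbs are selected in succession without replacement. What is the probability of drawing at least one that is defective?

14/19

P(no defective) = 10/19 × 9/18 = 90/342 = 5/19.
P(at least one) = 1 − 5/19 = 14/19.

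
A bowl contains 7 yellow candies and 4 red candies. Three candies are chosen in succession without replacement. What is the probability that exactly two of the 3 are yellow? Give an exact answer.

28/55

One ordering (yellow drawn first) has probability 7/11 × 6/10 × 4/9 = 168/990 = 28/165.
There are C(3,2) = 3 such orderings, each equally likely, so P = 3 × 28/165 = 28/55.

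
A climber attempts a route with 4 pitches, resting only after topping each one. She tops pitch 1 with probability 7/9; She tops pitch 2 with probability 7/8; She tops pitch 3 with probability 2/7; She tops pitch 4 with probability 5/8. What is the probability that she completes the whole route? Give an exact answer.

Multiplying along the chain,
P = 7/9 × 7/8 × 2/7 × 5/8 = 490/4032 = 35/288.

35/288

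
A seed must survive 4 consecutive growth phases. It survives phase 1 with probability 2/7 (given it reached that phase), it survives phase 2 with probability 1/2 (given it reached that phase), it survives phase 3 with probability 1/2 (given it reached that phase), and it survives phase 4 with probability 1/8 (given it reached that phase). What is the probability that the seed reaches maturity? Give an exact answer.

1/112

Multiplying along the chain,
P = 2/7 × 1/2 × 1/2 × 1/8 = 2/224 = 1/112.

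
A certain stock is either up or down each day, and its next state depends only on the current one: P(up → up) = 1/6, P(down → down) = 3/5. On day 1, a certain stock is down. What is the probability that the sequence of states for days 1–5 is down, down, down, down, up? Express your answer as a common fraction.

54/625

Day 1 is given. For each transition, use the conditional probability from the current state:
P(down | down) = 3/5; P(down | down) = 3/5; P(down | down) = 3/5; P(up | down) = 2/5.
P = 3/5 × 3/5 × 3/5 × 2/5 = 54/625.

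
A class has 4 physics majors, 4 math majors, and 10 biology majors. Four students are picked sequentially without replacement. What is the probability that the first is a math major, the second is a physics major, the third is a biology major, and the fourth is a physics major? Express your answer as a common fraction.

Multiply the probability of each draw given the previous ones:
P = 4/18 × 4/17 × 10/16 × 3/15 = 480/73440 = 1/153.

1/153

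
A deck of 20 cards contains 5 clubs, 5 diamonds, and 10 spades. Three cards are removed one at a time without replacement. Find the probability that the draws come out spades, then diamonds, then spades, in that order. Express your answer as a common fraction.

Each draw changes the counts, so multiply the conditional probabilities along the sequence:
P = 10/20 × 5/19 × 9/18 = 450/6840 = 5/76.

5/76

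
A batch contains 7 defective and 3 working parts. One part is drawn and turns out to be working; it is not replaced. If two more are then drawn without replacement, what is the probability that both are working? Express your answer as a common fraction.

After the first draw, 2 of the remaining 9 parts are working.
P = 2/9 × 1/8 = 2/72 = 1/36.

1/36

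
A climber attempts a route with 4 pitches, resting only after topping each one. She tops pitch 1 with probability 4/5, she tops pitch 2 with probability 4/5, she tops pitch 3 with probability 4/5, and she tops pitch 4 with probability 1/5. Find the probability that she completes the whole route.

Each stage is reached only if all earlier stages succeed, so
P = 4/5 × 4/5 × 4/5 × 1/5 = 64/625.

64/625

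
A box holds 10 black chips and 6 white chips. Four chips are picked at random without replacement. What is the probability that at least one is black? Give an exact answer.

361/364

P(no black) = 6/16 × 5/15 × 4/14 × 3/13 = 360/43680 = 3/364.
P(at least one) = 1 − 3/364 = 361/364.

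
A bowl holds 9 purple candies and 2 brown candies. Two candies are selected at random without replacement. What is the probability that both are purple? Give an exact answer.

36/55

P(every draw is purple) = 9/11 × 8/10 = 72/110 = 36/55.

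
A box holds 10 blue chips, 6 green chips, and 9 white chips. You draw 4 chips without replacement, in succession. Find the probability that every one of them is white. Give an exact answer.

63/6325

P = 9/25 × 8/24 × 7/23 × 6/22 = 3024/303600 = 63/6325.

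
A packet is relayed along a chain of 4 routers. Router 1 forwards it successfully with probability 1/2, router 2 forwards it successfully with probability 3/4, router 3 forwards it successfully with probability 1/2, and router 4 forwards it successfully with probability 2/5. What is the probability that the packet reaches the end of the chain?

3/40

Each stage is reached only if all earlier stages succeed, so
P = 1/2 × 3/4 × 1/2 × 2/5 = 6/80 = 3/40.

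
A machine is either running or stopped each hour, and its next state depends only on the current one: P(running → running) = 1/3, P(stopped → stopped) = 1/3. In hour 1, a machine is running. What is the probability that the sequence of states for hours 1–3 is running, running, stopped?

Hour 1 is given. For each transition, use the conditional probability from the current state:
P(running | running) = 1/3; P(stopped | running) = 2/3.
P = 1/3 × 2/3 = 2/9.

2/9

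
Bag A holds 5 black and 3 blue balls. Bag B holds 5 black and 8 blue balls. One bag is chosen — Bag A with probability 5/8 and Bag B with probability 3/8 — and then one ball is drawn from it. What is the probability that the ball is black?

445/832

From Bag A: P(black) = 5/8.
From Bag B: P(black) = 5/13.
Total probability = (5/8)(5/8) + (3/8)(5/13) = 445/832.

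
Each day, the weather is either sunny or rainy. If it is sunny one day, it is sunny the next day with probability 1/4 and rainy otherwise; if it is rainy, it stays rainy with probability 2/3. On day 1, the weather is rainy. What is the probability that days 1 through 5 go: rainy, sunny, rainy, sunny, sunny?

1/48

Day 1 is given. For each transition, use the conditional probability from the current state:
P(sunny | rainy) = 1/3; P(rainy | sunny) = 3/4; P(sunny | rainy) = 1/3; P(sunny | sunny) = 1/4.
P = 1/3 × 3/4 × 1/3 × 1/4 = 3/144 = 1/48.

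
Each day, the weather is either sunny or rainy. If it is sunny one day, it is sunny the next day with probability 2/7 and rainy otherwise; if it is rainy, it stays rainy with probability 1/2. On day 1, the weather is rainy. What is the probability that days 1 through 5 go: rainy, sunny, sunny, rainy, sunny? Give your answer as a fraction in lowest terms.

Day 1 is given. For each transition, use the conditional probability from the current state:
P(sunny | rainy) = 1/2; P(sunny | sunny) = 2/7; P(rainy | sunny) = 5/7; P(sunny | rainy) = 1/2.
P = 1/2 × 2/7 × 5/7 × 1/2 = 10/196 = 5/98.

5/98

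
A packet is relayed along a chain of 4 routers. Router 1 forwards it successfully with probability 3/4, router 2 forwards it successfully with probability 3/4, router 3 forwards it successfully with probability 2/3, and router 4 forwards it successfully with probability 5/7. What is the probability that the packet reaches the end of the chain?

15/56

Multiplying along the chain,
P = 3/4 × 3/4 × 2/3 × 5/7 = 90/336 = 15/56.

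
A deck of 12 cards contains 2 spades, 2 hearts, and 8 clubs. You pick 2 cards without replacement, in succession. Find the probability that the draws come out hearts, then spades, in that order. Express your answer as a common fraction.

1/33

Multiply the probability of each draw given the previous ones:
P = 2/12 × 2/11 = 4/132 = 1/33.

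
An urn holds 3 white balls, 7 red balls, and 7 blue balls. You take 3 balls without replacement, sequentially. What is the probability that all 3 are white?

1/680

P(all white) = 3/17 × 2/16 × 1/15 = 6/4080 = 1/680.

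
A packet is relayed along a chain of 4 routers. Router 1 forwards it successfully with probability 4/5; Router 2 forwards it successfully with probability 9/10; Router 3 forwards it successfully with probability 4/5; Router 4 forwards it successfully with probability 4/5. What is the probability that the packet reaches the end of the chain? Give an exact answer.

288/625

Multiplying along the chain,
P = 4/5 × 9/10 × 4/5 × 4/5 = 576/1250 = 288/625.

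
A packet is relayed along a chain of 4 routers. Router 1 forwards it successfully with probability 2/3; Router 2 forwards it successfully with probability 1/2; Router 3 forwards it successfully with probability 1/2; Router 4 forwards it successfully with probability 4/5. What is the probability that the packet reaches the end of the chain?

2/15

The events are sequential, so multiply the conditional probabilities:
P = 2/3 × 1/2 × 1/2 × 4/5 = 8/60 = 2/15.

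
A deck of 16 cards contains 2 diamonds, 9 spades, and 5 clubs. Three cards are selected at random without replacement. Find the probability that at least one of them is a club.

79/112

P(no clubs) = 11/16 × 10/15 × 9/14 = 990/3360 = 33/112.
P(at least one) = 1 − 33/112 = 79/112.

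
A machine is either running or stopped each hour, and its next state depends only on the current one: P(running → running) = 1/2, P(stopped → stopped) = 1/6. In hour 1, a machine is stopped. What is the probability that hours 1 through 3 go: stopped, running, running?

5/12

Hour 1 is given. For each transition, use the conditional probability from the current state:
P(running | stopped) = 5/6; P(running | running) = 1/2.
P = 5/6 × 1/2 = 5/12.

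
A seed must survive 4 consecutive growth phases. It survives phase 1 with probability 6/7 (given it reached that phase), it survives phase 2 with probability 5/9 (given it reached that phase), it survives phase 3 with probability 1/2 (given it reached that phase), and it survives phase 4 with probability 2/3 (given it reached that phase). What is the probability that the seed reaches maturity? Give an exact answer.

10/63

The events are sequential, so multiply the conditional probabilities:
P = 6/7 × 5/9 × 1/2 × 2/3 = 60/378 = 10/63.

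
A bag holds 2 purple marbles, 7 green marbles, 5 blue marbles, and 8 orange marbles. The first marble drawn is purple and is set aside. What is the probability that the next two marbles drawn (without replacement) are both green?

1/10

After the first draw, 7 of the remaining 21 marbles are green.
P = 7/21 × 6/20 = 42/420 = 1/10.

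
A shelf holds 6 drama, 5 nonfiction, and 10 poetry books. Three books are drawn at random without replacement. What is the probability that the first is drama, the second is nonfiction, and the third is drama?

5/266

Chain rule:
P = 6/21 × 5/20 × 5/19 = 150/7980 = 5/266.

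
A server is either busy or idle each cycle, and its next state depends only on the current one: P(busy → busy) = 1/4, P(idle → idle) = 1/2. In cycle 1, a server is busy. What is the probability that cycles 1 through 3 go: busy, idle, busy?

3/8

Cycle 1 is given. For each transition, use the conditional probability from the current state:
P(idle | busy) = 3/4; P(busy | idle) = 1/2.
P = 3/4 × 1/2 = 3/8.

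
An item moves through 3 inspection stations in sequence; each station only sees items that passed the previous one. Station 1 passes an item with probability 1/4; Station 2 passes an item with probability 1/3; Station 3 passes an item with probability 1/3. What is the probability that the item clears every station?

1/36

Multiplying along the chain,
P = 1/4 × 1/3 × 1/3 = 1/36.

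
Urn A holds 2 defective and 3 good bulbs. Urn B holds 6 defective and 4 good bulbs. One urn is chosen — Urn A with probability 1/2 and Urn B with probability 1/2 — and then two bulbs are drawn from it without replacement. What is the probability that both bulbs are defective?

13/60

From Urn A: P(both defective) = (2/5)(1/4) = 1/10.
From Urn B: P(both defective) = (6/10)(5/9) = 1/3.
Total probability = (1/2)(1/10) + (1/2)(1/3) = 13/60.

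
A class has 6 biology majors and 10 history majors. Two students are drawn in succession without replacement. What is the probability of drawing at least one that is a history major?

7/8

P(no history majors) = 6/16 × 5/15 = 30/240 = 1/8.
P(at least one) = 1 − 1/8 = 7/8.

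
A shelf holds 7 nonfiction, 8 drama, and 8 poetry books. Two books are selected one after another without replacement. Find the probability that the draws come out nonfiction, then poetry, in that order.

Multiply the probability of each draw given the previous ones:
P = 7/23 × 8/22 = 56/506 = 28/253.

28/253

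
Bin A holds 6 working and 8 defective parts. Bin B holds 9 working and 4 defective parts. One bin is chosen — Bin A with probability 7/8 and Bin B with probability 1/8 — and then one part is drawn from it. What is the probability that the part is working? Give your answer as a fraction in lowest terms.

6/13

From Bin A: P(working) = 6/14.
From Bin B: P(working) = 9/13.
Total probability = (7/8)(6/14) + (1/8)(9/13) = 6/13.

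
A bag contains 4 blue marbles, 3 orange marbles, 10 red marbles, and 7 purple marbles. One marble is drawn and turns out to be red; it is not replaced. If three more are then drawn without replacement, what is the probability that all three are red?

12/253

With the first marble removed, 9 red remain out of 23.
P = 9/23 × 8/22 × 7/21 = 504/10626 = 12/253.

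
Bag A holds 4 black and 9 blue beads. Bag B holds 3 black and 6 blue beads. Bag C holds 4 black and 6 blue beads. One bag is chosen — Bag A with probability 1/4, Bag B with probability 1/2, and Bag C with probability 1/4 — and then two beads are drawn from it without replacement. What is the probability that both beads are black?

49/520

From Bag A: P(both black) = (4/13)(3/12) = 1/13.
From Bag B: P(both black) = (3/9)(2/8) = 1/12.
From Bag C: P(both black) = (4/10)(3/9) = 2/15.
Total probability = (1/4)(1/13) + (1/2)(1/12) + (1/4)(2/15) = 49/520.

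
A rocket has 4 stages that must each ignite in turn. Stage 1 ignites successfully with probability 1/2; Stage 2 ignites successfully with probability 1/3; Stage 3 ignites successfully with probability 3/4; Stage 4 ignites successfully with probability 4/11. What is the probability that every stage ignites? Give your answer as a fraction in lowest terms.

1/22

Multiplying along the chain,
P = 1/2 × 1/3 × 3/4 × 4/11 = 12/264 = 1/22.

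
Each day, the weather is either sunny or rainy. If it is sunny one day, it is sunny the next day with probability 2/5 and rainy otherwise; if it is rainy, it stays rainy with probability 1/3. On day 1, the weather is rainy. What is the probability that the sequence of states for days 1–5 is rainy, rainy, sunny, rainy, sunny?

4/45

Day 1 is given. For each transition, use the conditional probability from the current state:
P(rainy | rainy) = 1/3; P(sunny | rainy) = 2/3; P(rainy | sunny) = 3/5; P(sunny | rainy) = 2/3.
P = 1/3 × 2/3 × 3/5 × 2/3 = 12/135 = 4/45.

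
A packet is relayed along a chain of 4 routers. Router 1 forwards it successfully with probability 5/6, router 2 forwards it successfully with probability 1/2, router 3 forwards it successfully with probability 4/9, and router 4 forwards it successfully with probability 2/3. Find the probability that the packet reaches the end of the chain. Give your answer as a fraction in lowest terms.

10/81

Each stage is reached only if all earlier stages succeed, so
P = 5/6 × 1/2 × 4/9 × 2/3 = 40/324 = 10/81.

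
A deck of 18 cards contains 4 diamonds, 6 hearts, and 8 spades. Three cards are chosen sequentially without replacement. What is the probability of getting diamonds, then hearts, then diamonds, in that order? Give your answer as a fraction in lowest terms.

Each draw changes the counts, so multiply the conditional probabilities along the sequence:
P = 4/18 × 6/17 × 3/16 = 72/4896 = 1/68.

1/68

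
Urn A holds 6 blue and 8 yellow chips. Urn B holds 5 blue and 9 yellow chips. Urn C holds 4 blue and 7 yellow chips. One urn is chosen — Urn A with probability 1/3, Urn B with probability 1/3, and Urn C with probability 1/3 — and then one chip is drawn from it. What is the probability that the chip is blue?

59/154

From Urn A: P(blue) = 6/14.
From Urn B: P(blue) = 5/14.
From Urn C: P(blue) = 4/11.
Total probability = (1/3)(6/14) + (1/3)(5/14) + (1/3)(4/11) = 59/154.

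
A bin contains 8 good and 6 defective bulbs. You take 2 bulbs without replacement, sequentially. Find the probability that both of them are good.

4/13

P(all good) = 8/14 × 7/13 = 56/182 = 4/13.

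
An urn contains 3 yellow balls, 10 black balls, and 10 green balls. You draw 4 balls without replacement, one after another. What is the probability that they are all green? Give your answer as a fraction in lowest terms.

6/253

P(every draw is green) = 10/23 × 9/22 × 8/21 × 7/20 = 5040/212520 = 6/253.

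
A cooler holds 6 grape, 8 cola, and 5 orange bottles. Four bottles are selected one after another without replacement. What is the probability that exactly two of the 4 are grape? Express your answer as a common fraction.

195/646

One ordering (grape drawn first) has probability 6/19 × 5/18 × 13/17 × 12/16 = 4680/93024 = 65/1292.
There are C(4,2) = 6 such orderings, each equally likely, so P = 6 × 65/1292 = 195/646.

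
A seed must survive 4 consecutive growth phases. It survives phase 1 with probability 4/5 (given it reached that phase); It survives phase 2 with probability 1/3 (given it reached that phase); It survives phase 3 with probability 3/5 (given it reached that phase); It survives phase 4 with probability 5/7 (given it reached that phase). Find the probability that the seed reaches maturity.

4/35

Multiplying along the chain,
P = 4/5 × 1/3 × 3/5 × 5/7 = 60/525 = 4/35.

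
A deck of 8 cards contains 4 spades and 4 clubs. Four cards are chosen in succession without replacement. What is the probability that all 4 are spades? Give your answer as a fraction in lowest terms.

1/70

P = 4/8 × 3/7 × 2/6 × 1/5 = 24/1680 = 1/70.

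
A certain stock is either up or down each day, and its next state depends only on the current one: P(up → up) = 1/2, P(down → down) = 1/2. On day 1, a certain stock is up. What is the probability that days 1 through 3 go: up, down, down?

Day 1 is given. For each transition, use the conditional probability from the current state:
P(down | up) = 1/2; P(down | down) = 1/2.
P = 1/2 × 1/2 = 1/4.

1/4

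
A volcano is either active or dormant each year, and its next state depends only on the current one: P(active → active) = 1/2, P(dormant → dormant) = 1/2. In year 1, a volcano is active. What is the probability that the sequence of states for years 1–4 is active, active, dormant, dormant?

Year 1 is given. For each transition, use the conditional probability from the current state:
P(active | active) = 1/2; P(dormant | active) = 1/2; P(dormant | dormant) = 1/2.
P = 1/2 × 1/2 × 1/2 = 1/8.

1/8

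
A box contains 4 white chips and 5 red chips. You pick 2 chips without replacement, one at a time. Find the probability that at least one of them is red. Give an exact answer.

5/6

P(no red) = 4/9 × 3/8 = 12/72 = 1/6.
P(at least one) = 1 − 1/6 = 5/6.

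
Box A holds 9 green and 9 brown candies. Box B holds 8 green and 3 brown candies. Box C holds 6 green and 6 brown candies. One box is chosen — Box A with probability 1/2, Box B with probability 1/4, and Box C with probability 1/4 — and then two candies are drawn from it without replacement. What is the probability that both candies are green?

From Box A: P(both green) = (9/18)(8/17) = 4/17.
From Box B: P(both green) = (8/11)(7/10) = 28/55.
From Box C: P(both green) = (6/12)(5/11) = 5/22.
Total probability = (1/2)(4/17) + (1/4)(28/55) + (1/4)(5/22) = 2257/7480.

2257/7480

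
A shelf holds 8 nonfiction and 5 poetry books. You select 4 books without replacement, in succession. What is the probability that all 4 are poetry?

1/143

P = 5/13 × 4/12 × 3/11 × 2/10 = 120/17160 = 1/143.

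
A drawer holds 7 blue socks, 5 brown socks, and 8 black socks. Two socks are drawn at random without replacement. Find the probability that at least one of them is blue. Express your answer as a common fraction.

P(no blue) = 13/20 × 12/19 = 156/380 = 39/95.
P(at least one) = 1 − 39/95 = 56/95.

56/95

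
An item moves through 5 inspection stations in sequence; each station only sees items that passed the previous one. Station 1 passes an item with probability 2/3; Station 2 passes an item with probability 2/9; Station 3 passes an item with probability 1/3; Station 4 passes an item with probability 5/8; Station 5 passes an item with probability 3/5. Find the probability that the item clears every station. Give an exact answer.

1/54

Multiplying along the chain,
P = 2/3 × 2/9 × 1/3 × 5/8 × 3/5 = 60/3240 = 1/54.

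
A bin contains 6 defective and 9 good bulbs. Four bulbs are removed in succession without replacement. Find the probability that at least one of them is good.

P(no good) = 6/15 × 5/14 × 4/13 × 3/12 = 360/32760 = 1/91.
P(at least one) = 1 − 1/91 = 90/91.

90/91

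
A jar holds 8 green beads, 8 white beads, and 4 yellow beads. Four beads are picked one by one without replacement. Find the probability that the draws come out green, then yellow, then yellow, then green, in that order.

28/4845

Chain rule:
P = 8/20 × 4/19 × 3/18 × 7/17 = 672/116280 = 28/4845.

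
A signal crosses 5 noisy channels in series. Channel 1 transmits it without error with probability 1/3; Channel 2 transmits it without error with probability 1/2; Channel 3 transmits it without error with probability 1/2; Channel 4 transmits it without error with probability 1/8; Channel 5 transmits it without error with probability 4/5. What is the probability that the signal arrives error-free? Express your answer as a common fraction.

The events are sequential, so multiply the conditional probabilities:
P = 1/3 × 1/2 × 1/2 × 1/8 × 4/5 = 4/480 = 1/120.

1/120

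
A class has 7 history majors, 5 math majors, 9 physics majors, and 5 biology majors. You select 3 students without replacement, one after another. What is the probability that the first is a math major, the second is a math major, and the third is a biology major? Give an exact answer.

1/156

Multiply the probability of each draw given the previous ones:
P = 5/26 × 4/25 × 5/24 = 100/15600 = 1/156.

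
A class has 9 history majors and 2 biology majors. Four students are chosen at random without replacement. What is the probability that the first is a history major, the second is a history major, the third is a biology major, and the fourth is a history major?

Each draw changes the counts, so multiply the conditional probabilities along the sequence:
P = 9/11 × 8/10 × 2/9 × 7/8 = 1008/7920 = 7/55.

7/55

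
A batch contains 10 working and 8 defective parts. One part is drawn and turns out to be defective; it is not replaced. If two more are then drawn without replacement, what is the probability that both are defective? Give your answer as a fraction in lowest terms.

21/136

With the first part removed, 7 defective remain out of 17.
P = 7/17 × 6/16 = 42/272 = 21/136.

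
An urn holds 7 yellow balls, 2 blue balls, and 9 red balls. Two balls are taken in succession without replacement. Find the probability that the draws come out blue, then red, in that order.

Chain rule:
P = 2/18 × 9/17 = 18/306 = 1/17.

1/17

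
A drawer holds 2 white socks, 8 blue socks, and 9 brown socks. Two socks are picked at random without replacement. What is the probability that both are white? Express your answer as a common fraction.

1/171

P(all white) = 2/19 × 1/18 = 2/342 = 1/171.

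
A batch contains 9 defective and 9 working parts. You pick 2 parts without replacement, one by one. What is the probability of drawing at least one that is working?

P(no working) = 9/18 × 8/17 = 72/306 = 4/17.
P(at least one) = 1 − 4/17 = 13/17.

13/17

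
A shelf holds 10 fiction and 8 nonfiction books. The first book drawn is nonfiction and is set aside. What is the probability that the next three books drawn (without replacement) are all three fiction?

After the first draw, 10 of the remaining 17 books are fiction.
P = 10/17 × 9/16 × 8/15 = 720/4080 = 3/17.

3/17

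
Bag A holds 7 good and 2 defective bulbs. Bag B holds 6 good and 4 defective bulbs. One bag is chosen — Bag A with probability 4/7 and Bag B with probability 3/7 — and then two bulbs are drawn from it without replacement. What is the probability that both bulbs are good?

From Bag A: P(both good) = (7/9)(6/8) = 7/12.
From Bag B: P(both good) = (6/10)(5/9) = 1/3.
Total probability = (4/7)(7/12) + (3/7)(1/3) = 10/21.

10/21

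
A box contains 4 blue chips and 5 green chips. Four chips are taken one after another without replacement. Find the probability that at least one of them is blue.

121/126

P(no blue) = 5/9 × 4/8 × 3/7 × 2/6 = 120/3024 = 5/126.
P(at least one) = 1 − 5/126 = 121/126.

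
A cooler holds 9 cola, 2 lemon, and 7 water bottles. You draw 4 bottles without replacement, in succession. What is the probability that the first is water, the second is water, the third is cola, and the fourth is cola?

7/170

Each draw changes the counts, so multiply the conditional probabilities along the sequence:
P = 7/18 × 6/17 × 9/16 × 8/15 = 3024/73440 = 7/170.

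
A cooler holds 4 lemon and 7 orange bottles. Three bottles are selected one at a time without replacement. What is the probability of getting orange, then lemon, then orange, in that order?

Each draw changes the counts, so multiply the conditional probabilities along the sequence:
P = 7/11 × 4/10 × 6/9 = 168/990 = 28/165.

28/165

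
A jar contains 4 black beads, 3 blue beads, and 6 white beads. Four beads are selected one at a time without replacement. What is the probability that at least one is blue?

P(no blue) = 10/13 × 9/12 × 8/11 × 7/10 = 5040/17160 = 42/143.
P(at least one) = 1 − 42/143 = 101/143.

101/143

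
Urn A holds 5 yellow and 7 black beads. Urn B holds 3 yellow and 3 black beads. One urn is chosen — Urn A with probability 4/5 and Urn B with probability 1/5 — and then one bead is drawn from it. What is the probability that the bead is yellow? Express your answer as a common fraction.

13/30

From Urn A: P(yellow) = 5/12.
From Urn B: P(yellow) = 3/6.
Total probability = (4/5)(5/12) + (1/5)(3/6) = 13/30.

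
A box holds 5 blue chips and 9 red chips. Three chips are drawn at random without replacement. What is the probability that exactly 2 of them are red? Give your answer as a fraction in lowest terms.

45/91

One ordering (red drawn first) has probability 9/14 × 8/13 × 5/12 = 360/2184 = 15/91.
There are C(3,2) = 3 such orderings, each equally likely, so P = 3 × 15/91 = 45/91.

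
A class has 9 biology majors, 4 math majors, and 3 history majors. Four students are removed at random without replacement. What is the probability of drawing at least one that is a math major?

P(no math majors) = 12/16 × 11/15 × 10/14 × 9/13 = 11880/43680 = 99/364.
P(at least one) = 1 − 99/364 = 265/364.

265/364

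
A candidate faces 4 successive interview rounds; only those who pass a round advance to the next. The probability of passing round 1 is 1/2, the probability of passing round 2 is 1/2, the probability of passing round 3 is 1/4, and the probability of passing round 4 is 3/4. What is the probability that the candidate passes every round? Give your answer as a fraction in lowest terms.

The events are sequential, so multiply the conditional probabilities:
P = 1/2 × 1/2 × 1/4 × 3/4 = 3/64.

3/64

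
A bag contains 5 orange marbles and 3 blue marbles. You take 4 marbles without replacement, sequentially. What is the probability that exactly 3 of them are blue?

One ordering (blue drawn first) has probability 3/8 × 2/7 × 1/6 × 5/5 = 30/1680 = 1/56.
There are C(4,3) = 4 such orderings, each equally likely, so P = 4 × 1/56 = 1/14.

1/14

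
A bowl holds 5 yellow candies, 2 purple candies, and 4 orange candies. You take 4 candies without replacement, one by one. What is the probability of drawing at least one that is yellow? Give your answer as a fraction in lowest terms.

P(no yellow) = 6/11 × 5/10 × 4/9 × 3/8 = 360/7920 = 1/22.
P(at least one) = 1 − 1/22 = 21/22.

21/22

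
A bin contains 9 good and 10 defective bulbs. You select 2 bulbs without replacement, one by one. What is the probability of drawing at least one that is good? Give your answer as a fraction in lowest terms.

P(no good) = 10/19 × 9/18 = 90/342 = 5/19.
P(at least one) = 1 − 5/19 = 14/19.

14/19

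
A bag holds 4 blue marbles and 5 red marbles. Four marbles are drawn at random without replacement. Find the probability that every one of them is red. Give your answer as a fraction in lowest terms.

5/126

P = 5/9 × 4/8 × 3/7 × 2/6 = 120/3024 = 5/126.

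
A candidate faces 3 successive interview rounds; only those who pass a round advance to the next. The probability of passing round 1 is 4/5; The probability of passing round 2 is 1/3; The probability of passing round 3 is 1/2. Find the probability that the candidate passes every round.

Each stage is reached only if all earlier stages succeed, so
P = 4/5 × 1/3 × 1/2 = 4/30 = 2/15.

2/15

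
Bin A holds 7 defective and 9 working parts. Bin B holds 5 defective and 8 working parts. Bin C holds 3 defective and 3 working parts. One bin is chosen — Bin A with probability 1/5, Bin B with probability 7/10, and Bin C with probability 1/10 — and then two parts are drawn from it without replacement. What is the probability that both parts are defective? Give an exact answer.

From Bin A: P(both defective) = (7/16)(6/15) = 7/40.
From Bin B: P(both defective) = (5/13)(4/12) = 5/39.
From Bin C: P(both defective) = (3/6)(2/5) = 1/5.
Total probability = (1/5)(7/40) + (7/10)(5/39) + (1/10)(1/5) = 1129/7800.

1129/7800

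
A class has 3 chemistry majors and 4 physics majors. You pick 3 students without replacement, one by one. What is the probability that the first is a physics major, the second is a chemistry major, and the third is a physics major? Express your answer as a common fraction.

Chain rule:
P = 4/7 × 3/6 × 3/5 = 36/210 = 6/35.

6/35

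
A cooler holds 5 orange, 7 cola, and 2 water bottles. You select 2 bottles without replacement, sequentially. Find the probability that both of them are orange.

P(every draw is orange) = 5/14 × 4/13 = 20/182 = 10/91.

10/91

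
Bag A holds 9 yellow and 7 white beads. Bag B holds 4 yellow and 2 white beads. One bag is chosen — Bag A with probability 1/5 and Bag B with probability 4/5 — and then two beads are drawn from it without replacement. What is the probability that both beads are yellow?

From Bag A: P(both yellow) = (9/16)(8/15) = 3/10.
From Bag B: P(both yellow) = (4/6)(3/5) = 2/5.
Total probability = (1/5)(3/10) + (4/5)(2/5) = 19/50.

19/50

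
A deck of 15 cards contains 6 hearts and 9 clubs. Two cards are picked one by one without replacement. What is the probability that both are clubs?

12/35

P = 9/15 × 8/14 = 72/210 = 12/35.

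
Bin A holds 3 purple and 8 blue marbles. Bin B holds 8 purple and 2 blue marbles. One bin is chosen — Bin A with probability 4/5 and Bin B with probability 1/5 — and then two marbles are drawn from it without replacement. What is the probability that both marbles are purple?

From Bin A: P(both purple) = (3/11)(2/10) = 3/55.
From Bin B: P(both purple) = (8/10)(7/9) = 28/45.
Total probability = (4/5)(3/55) + (1/5)(28/45) = 416/2475.

416/2475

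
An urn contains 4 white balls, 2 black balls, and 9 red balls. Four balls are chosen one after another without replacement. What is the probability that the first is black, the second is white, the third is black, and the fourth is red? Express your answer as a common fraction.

Chain rule:
P = 2/15 × 4/14 × 1/13 × 9/12 = 72/32760 = 1/455.

1/455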